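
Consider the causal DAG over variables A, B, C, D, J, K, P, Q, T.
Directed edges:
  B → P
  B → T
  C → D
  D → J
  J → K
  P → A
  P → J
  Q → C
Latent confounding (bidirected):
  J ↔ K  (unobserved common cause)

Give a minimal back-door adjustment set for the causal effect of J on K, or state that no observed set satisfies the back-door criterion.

J→K: no observed back-door set.

desc(J)\{J}={K}; candidates ⊆ {A,B,C,D,P,Q,T}.
J↔K: latent back-door arc(s) into J.
size 0: {}; under {} J still reaches {A,B,C,D,K,P,Q,T} ∋ K.
size 1: {A}, {B}, {C} …(+4); under {A} J still reaches {B,C,D,K,P,Q,T} ∋ K.
size 2: {A,B}, {A,C}, {A,D} …(+18); under {A,B} J still reaches {C,D,K,P,Q} ∋ K.
J↔K cannot be blocked by any observed set — no back-door set.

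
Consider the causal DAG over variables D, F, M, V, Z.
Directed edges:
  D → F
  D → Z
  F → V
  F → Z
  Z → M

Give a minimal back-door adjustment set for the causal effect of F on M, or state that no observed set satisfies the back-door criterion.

F→M: minimal back-door set {D}.

desc(F)\{F}={M,V,Z}; candidates ⊆ {D}.
size 0: {}; under {} F still reaches {D,M,Z} ∋ M.
{D}: F⊥M given {D} in G with F→· removed — back-door holds.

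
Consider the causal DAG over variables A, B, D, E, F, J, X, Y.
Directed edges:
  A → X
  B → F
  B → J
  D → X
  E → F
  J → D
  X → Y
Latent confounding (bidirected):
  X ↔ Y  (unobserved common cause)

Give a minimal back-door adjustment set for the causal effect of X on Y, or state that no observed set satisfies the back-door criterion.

X→Y: no observed back-door set.

desc(X)\{X}={Y}; candidates ⊆ {A,B,D,E,F,J}.
X↔Y: latent back-door arc(s) into X.
size 0: {}; under {} X still reaches {A,B,D,F,J,Y} ∋ Y.
size 1: {A}, {B}, {D} …(+3); under {A} X still reaches {B,D,F,J,Y} ∋ Y.
size 2: {A,B}, {A,D}, {A,E} …(+12); under {A,B} X still reaches {D,J,Y} ∋ Y.
X↔Y cannot be blocked by any observed set — no back-door set.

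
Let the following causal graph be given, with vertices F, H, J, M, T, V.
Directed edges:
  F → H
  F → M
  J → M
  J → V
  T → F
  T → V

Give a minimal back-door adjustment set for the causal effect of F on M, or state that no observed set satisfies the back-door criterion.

desc(F)\{F}={H,M}; candidates ⊆ {J,T,V}.
∅: F⊥M given ∅ in G with F→· removed — back-door holds.

F→M: minimal back-door set ∅.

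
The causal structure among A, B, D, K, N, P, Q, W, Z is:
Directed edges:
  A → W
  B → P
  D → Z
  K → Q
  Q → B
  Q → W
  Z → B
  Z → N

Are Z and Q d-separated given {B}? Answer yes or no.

Bayes-Ball from Z | {B} reaches {D,K,N,Q,W}.
Q ∈ reach(Z|{B}) ⇒ Z ⊥̸ Q | {B}.

No — Z and Q are d-connected given {B}.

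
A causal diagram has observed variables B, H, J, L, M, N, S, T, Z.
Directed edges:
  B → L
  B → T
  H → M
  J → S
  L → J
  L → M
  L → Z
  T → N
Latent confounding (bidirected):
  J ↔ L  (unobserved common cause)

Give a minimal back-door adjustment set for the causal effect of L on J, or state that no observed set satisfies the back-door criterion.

L→J: no observed back-door set.

desc(L)\{L}={J,M,S,Z}; candidates ⊆ {B,H,N,T}.
L↔J: latent back-door arc(s) into L.
size 0: {}; under {} L still reaches {B,J,N,S,T} ∋ J.
size 1: {B}, {H}, {N} …(+1); under {B} L still reaches {J,S} ∋ J.
size 2: {B,H}, {B,N}, {B,T} …(+3); under {B,H} L still reaches {J,S} ∋ J.
L↔J cannot be blocked by any observed set — no back-door set.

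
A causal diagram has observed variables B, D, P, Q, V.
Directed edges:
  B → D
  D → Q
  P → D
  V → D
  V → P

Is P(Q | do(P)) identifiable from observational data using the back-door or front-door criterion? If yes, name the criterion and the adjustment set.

desc(P)\{P}={D,Q}; candidates ⊆ {B,V}.
size 0: {}; under {} P still reaches {D,Q,V} ∋ Q.
{V}: P⊥Q given {V} in G with P→· removed — back-door holds.
P(Q|do(P)) = Σ_{V} P(Q|P,V)·P(V).

P(Q|do(P)): backdoor, adjust for {V}.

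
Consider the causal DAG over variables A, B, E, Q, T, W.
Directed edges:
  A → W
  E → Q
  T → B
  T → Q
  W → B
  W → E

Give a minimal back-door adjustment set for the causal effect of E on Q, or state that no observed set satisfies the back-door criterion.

desc(E)\{E}={Q}; candidates ⊆ {A,B,T,W}.
∅: E⊥Q given ∅ in G with E→· removed — back-door holds.

E→Q: minimal back-door set ∅.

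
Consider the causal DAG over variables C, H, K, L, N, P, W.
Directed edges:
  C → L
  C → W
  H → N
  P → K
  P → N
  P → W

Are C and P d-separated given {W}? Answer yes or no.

No — C and P are d-connected given {W}.

Bayes-Ball from C | {W} reaches {K,L,N,P}.
P ∈ reach(C|{W}) ⇒ C ⊥̸ P | {W}.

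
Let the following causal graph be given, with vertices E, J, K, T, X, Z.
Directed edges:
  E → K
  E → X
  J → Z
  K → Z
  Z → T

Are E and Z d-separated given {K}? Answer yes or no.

Bayes-Ball from E | {K} reaches {X}.
Z ∉ reach(E|{K}) ⇒ E ⊥ Z | {K}.

Yes — E ⊥ Z | {K}.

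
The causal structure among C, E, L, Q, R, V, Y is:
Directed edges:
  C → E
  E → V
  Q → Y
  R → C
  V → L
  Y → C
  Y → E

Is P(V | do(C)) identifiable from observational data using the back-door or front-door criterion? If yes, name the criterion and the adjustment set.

P(V|do(C)): backdoor, adjust for {Y}.

desc(C)\{C}={E,L,V}; candidates ⊆ {Q,R,Y}.
size 0: {}; under {} C still reaches {E,L,Q,R,V,Y} ∋ V.
{Y}: C⊥V given {Y} in G with C→· removed — back-door holds.
P(V|do(C)) = Σ_{Y} P(V|C,Y)·P(Y).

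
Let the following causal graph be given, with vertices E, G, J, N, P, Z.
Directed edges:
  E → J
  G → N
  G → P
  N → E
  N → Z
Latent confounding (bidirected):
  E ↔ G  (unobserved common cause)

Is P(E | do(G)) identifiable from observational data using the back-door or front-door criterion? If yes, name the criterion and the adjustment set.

P(E|do(G)): frontdoor, adjust for {N}.

desc(G)\{G}={E,J,N,P,Z}; candidates ⊆ {—}.
G↔E: latent back-door arc(s) into G.
size 0: {}; under {} G still reaches {E,J} ∋ E.
G↔E cannot be blocked by any observed set — no back-door set.
{N}: (i) intercepts every directed G→E path; (ii) no back-door G→{N}; (iii) {G} blocks every back-door {N}→E. Front-door holds.
P(E|do(G)) = Σ_{N} P(N|G) Σ_{G'} P(E|N,G')P(G').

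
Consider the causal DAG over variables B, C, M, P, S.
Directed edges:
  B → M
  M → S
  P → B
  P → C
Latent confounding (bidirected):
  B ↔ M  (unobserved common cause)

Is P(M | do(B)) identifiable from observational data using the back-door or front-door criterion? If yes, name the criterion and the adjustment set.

desc(B)\{B}={M,S}; candidates ⊆ {C,P}.
B↔M: latent back-door arc(s) into B.
size 0: {}; under {} B still reaches {C,M,P,S} ∋ M.
size 1: {C}, {P}; under {C} B still reaches {M,P,S} ∋ M.
size 2: {C,P}; under {C,P} B still reaches {M,S} ∋ M.
B↔M cannot be blocked by any observed set — no back-door set.
No mediator lies on a directed B→…→M path.
Neither criterion identifies P(M|do(B)) in this graph.

P(M|do(B)): not identifiable (no BD/FD set).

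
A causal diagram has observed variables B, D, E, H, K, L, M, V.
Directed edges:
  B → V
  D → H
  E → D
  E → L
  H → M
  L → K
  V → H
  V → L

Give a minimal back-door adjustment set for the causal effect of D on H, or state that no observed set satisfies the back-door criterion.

desc(D)\{D}={H,M}; candidates ⊆ {B,E,K,L,V}.
∅: D⊥H given ∅ in G with D→· removed — back-door holds.

D→H: minimal back-door set ∅.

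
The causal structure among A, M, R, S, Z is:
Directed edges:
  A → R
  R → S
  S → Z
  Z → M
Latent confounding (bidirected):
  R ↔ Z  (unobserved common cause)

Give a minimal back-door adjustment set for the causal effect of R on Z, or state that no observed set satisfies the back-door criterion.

R→Z: no observed back-door set.

desc(R)\{R}={M,S,Z}; candidates ⊆ {A}.
R↔Z: latent back-door arc(s) into R.
size 0: {}; under {} R still reaches {A,M,Z} ∋ Z.
size 1: {A}; under {A} R still reaches {M,Z} ∋ Z.
R↔Z cannot be blocked by any observed set — no back-door set.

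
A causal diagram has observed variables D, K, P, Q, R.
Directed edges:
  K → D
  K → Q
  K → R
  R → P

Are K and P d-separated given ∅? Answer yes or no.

Bayes-Ball from K | ∅ reaches {D,P,Q,R}.
P ∈ reach(K|∅) ⇒ K ⊥̸ P | ∅.

No — K and P are d-connected given ∅.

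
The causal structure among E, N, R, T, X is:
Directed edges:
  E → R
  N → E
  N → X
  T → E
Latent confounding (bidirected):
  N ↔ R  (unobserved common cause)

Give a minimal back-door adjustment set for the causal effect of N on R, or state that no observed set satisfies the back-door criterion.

N→R: no observed back-door set.

desc(N)\{N}={E,R,X}; candidates ⊆ {T}.
N↔R: latent back-door arc(s) into N.
size 0: {}; under {} N still reaches {R} ∋ R.
size 1: {T}; under {T} N still reaches {R} ∋ R.
N↔R cannot be blocked by any observed set — no back-door set.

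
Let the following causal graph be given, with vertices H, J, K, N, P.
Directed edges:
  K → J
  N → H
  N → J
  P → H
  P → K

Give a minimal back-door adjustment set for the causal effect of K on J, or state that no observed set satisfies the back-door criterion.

K→J: minimal back-door set ∅.

desc(K)\{K}={J}; candidates ⊆ {H,N,P}.
∅: K⊥J given ∅ in G with K→· removed — back-door holds.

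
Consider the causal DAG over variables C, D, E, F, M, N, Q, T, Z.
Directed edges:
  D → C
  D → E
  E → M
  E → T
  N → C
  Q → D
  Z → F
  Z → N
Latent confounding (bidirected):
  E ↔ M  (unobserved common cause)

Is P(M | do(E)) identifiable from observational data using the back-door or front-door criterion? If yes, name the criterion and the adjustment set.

desc(E)\{E}={M,T}; candidates ⊆ {C,D,F,N,Q,Z}.
E↔M: latent back-door arc(s) into E.
size 0: {}; under {} E still reaches {C,D,M,Q} ∋ M.
size 1: {C}, {D}, {F} …(+3); under {C} E still reaches {D,F,M,N,Q,Z} ∋ M.
size 2: {C,D}, {C,F}, {C,N} …(+12); under {C,D} E still reaches {M} ∋ M.
E↔M cannot be blocked by any observed set — no back-door set.
No mediator lies on a directed E→…→M path.
Neither criterion identifies P(M|do(E)) in this graph.

P(M|do(E)): not identifiable (no BD/FD set).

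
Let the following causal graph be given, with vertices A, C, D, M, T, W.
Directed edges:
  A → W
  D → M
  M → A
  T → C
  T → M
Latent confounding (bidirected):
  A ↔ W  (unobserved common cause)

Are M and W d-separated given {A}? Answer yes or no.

Bayes-Ball from M | {A} reaches {C,D,T,W}.
W ∈ reach(M|{A}) ⇒ M ⊥̸ W | {A}.

No — M and W are d-connected given {A}.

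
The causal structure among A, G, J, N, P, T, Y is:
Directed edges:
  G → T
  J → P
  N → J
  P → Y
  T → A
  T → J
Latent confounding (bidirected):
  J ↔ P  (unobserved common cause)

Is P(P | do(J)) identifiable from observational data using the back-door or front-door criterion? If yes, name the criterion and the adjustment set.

P(P|do(J)): not identifiable (no BD/FD set).

desc(J)\{J}={P,Y}; candidates ⊆ {A,G,N,T}.
J↔P: latent back-door arc(s) into J.
size 0: {}; under {} J still reaches {A,G,N,P,T,Y} ∋ P.
size 1: {A}, {G}, {N} …(+1); under {A} J still reaches {G,N,P,T,Y} ∋ P.
size 2: {A,G}, {A,N}, {A,T} …(+3); under {A,G} J still reaches {N,P,T,Y} ∋ P.
J↔P cannot be blocked by any observed set — no back-door set.
No mediator lies on a directed J→…→P path.
Neither criterion identifies P(P|do(J)) in this graph.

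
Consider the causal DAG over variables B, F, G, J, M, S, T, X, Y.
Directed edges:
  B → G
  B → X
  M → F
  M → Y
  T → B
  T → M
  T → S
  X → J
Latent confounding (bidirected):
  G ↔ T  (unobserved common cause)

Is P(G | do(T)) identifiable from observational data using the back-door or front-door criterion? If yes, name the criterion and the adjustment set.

desc(T)\{T}={B,F,G,J,M,S,X,Y}; candidates ⊆ {—}.
T↔G: latent back-door arc(s) into T.
size 0: {}; under {} T still reaches {G} ∋ G.
T↔G cannot be blocked by any observed set — no back-door set.
{B}: (i) intercepts every directed T→G path; (ii) no back-door T→{B}; (iii) {T} blocks every back-door {B}→G. Front-door holds.
P(G|do(T)) = Σ_{B} P(B|T) Σ_{T'} P(G|B,T')P(T').

P(G|do(T)): frontdoor, adjust for {B}.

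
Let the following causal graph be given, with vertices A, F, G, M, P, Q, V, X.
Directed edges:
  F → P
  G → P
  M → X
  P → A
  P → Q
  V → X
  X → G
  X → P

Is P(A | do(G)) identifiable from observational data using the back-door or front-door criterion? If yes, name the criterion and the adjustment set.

P(A|do(G)): backdoor, adjust for {X}.

desc(G)\{G}={A,P,Q}; candidates ⊆ {F,M,V,X}.
size 0: {}; under {} G still reaches {A,M,P,Q,V,X} ∋ A.
{X}: G⊥A given {X} in G with G→· removed — back-door holds.
P(A|do(G)) = Σ_{X} P(A|G,X)·P(X).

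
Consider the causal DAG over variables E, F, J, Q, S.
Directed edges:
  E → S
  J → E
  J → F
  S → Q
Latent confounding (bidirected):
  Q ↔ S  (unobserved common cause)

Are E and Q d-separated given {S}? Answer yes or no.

No — E and Q are d-connected given {S}.

Bayes-Ball from E | {S} reaches {F,J,Q}.
Q ∈ reach(E|{S}) ⇒ E ⊥̸ Q | {S}.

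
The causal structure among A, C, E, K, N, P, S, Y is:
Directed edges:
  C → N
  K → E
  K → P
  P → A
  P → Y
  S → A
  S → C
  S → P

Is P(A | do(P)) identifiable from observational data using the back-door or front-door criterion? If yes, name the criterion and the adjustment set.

desc(P)\{P}={A,Y}; candidates ⊆ {C,E,K,N,S}.
size 0: {}; under {} P still reaches {A,C,E,K,N,S} ∋ A.
{S}: P⊥A given {S} in G with P→· removed — back-door holds.
P(A|do(P)) = Σ_{S} P(A|P,S)·P(S).

P(A|do(P)): backdoor, adjust for {S}.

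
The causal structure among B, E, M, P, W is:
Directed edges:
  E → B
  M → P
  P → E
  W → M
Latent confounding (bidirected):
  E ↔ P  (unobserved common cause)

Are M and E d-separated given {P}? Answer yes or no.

No — M and E are d-connected given {P}.

Bayes-Ball from M | {P} reaches {B,E,W}.
E ∈ reach(M|{P}) ⇒ M ⊥̸ E | {P}.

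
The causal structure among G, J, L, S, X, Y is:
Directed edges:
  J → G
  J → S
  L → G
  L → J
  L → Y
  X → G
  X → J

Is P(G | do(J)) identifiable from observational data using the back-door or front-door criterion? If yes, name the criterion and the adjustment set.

P(G|do(J)): backdoor, adjust for {L, X}.

desc(J)\{J}={G,S}; candidates ⊆ {L,X,Y}.
size 0: {}; under {} J still reaches {G,L,X,Y} ∋ G.
size 1: {L}, {X}, {Y}; under {L} J still reaches {G,X} ∋ G.
{L,X}: J⊥G given {L,X} in G with J→· removed — back-door holds.
P(G|do(J)) = Σ_{L,X} P(G|J,L,X)·P(L,X).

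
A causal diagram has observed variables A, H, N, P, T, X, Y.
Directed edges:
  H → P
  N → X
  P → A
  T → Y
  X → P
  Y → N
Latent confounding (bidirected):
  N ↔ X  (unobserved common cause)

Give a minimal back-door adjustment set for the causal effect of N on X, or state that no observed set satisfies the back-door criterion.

desc(N)\{N}={A,P,X}; candidates ⊆ {H,T,Y}.
N↔X: latent back-door arc(s) into N.
size 0: {}; under {} N still reaches {A,P,T,X,Y} ∋ X.
size 1: {H}, {T}, {Y}; under {H} N still reaches {A,P,T,X,Y} ∋ X.
size 2: {H,T}, {H,Y}, {T,Y}; under {H,T} N still reaches {A,P,X,Y} ∋ X.
N↔X cannot be blocked by any observed set — no back-door set.

N→X: no observed back-door set.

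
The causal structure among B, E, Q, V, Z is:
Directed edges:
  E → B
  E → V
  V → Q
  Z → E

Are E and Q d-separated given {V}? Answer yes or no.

Yes — E ⊥ Q | {V}.

Bayes-Ball from E | {V} reaches {B,Z}.
Q ∉ reach(E|{V}) ⇒ E ⊥ Q | {V}.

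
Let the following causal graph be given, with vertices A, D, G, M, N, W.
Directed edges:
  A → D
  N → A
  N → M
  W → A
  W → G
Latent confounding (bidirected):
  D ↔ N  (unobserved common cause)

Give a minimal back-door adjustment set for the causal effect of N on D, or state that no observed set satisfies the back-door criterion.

N→D: no observed back-door set.

desc(N)\{N}={A,D,M}; candidates ⊆ {G,W}.
N↔D: latent back-door arc(s) into N.
size 0: {}; under {} N still reaches {D} ∋ D.
size 1: {G}, {W}; under {G} N still reaches {D} ∋ D.
size 2: {G,W}; under {G,W} N still reaches {D} ∋ D.
N↔D cannot be blocked by any observed set — no back-door set.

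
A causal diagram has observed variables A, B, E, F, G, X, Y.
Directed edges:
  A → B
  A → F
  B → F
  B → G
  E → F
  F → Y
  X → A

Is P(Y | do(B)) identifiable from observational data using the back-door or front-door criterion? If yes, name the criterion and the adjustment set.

desc(B)\{B}={F,G,Y}; candidates ⊆ {A,E,X}.
size 0: {}; under {} B still reaches {A,F,X,Y} ∋ Y.
{A}: B⊥Y given {A} in G with B→· removed — back-door holds.
P(Y|do(B)) = Σ_{A} P(Y|B,A)·P(A).

P(Y|do(B)): backdoor, adjust for {A}.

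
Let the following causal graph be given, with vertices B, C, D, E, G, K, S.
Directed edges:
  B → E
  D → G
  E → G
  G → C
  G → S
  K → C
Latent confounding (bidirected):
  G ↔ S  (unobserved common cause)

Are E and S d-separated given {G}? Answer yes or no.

Bayes-Ball from E | {G} reaches {B,D,S}.
S ∈ reach(E|{G}) ⇒ E ⊥̸ S | {G}.

No — E and S are d-connected given {G}.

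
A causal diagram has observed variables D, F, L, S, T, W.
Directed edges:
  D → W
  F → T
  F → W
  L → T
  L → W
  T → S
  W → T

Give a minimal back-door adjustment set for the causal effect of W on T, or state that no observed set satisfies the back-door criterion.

W→T: minimal back-door set {F, L}.

desc(W)\{W}={S,T}; candidates ⊆ {D,F,L}.
size 0: {}; under {} W still reaches {D,F,L,S,T} ∋ T.
size 1: {D}, {F}, {L}; under {D} W still reaches {F,L,S,T} ∋ T.
{F,L}: W⊥T given {F,L} in G with W→· removed — back-door holds.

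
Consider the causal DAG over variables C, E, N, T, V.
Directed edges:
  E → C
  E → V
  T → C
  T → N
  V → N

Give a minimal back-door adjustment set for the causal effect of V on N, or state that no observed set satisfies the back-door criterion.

V→N: minimal back-door set ∅.

desc(V)\{V}={N}; candidates ⊆ {C,E,T}.
∅: V⊥N given ∅ in G with V→· removed — back-door holds.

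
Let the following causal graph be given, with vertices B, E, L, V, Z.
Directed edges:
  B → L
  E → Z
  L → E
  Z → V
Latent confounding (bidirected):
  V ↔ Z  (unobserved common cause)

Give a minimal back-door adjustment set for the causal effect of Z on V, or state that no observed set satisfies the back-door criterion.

desc(Z)\{Z}={V}; candidates ⊆ {B,E,L}.
Z↔V: latent back-door arc(s) into Z.
size 0: {}; under {} Z still reaches {B,E,L,V} ∋ V.
size 1: {B}, {E}, {L}; under {B} Z still reaches {E,L,V} ∋ V.
size 2: {B,E}, {B,L}, {E,L}; under {B,E} Z still reaches {V} ∋ V.
Z↔V cannot be blocked by any observed set — no back-door set.

Z→V: no observed back-door set.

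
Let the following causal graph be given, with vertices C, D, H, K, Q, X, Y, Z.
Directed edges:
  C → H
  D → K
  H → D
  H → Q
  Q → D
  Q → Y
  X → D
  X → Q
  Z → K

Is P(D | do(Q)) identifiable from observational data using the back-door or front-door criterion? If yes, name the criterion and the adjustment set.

desc(Q)\{Q}={D,K,Y}; candidates ⊆ {C,H,X,Z}.
size 0: {}; under {} Q still reaches {C,D,H,K,X} ∋ D.
size 1: {C}, {H}, {X} …(+1); under {C} Q still reaches {D,H,K,X} ∋ D.
{H,X}: Q⊥D given {H,X} in G with Q→· removed — back-door holds.
P(D|do(Q)) = Σ_{H,X} P(D|Q,H,X)·P(H,X).

P(D|do(Q)): backdoor, adjust for {H, X}.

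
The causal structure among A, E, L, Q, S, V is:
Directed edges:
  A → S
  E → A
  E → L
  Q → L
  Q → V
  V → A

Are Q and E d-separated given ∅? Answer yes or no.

Bayes-Ball from Q | ∅ reaches {A,L,S,V}.
E ∉ reach(Q|∅) ⇒ Q ⊥ E | ∅.

Yes — Q ⊥ E | ∅.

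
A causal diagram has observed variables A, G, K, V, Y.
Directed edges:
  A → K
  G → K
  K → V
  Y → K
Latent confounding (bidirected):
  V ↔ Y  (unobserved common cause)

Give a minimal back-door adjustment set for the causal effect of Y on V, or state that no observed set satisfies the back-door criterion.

Y→V: no observed back-door set.

desc(Y)\{Y}={K,V}; candidates ⊆ {A,G}.
Y↔V: latent back-door arc(s) into Y.
size 0: {}; under {} Y still reaches {V} ∋ V.
size 1: {A}, {G}; under {A} Y still reaches {V} ∋ V.
size 2: {A,G}; under {A,G} Y still reaches {V} ∋ V.
Y↔V cannot be blocked by any observed set — no back-door set.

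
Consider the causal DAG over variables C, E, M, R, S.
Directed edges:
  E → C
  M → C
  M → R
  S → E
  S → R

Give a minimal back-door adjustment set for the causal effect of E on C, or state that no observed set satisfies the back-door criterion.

E→C: minimal back-door set ∅.

desc(E)\{E}={C}; candidates ⊆ {M,R,S}.
∅: E⊥C given ∅ in G with E→· removed — back-door holds.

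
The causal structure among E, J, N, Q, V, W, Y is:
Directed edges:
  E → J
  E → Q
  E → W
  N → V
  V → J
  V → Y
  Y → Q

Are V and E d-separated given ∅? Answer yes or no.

Yes — V ⊥ E | ∅.

Bayes-Ball from V | ∅ reaches {J,N,Q,Y}.
E ∉ reach(V|∅) ⇒ V ⊥ E | ∅.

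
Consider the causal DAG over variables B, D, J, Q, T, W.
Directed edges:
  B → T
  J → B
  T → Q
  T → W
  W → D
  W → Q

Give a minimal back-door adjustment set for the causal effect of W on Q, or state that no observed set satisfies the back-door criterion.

desc(W)\{W}={D,Q}; candidates ⊆ {B,J,T}.
size 0: {}; under {} W still reaches {B,J,Q,T} ∋ Q.
{T}: W⊥Q given {T} in G with W→· removed — back-door holds.

W→Q: minimal back-door set {T}.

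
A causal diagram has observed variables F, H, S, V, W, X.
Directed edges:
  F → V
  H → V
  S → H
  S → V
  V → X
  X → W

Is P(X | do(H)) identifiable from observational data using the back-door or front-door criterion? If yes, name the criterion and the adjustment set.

desc(H)\{H}={V,W,X}; candidates ⊆ {F,S}.
size 0: {}; under {} H still reaches {S,V,W,X} ∋ X.
{S}: H⊥X given {S} in G with H→· removed — back-door holds.
P(X|do(H)) = Σ_{S} P(X|H,S)·P(S).

P(X|do(H)): backdoor, adjust for {S}.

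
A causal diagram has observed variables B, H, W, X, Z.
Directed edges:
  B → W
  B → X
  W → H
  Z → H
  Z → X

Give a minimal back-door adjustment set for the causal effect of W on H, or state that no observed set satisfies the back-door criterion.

desc(W)\{W}={H}; candidates ⊆ {B,X,Z}.
∅: W⊥H given ∅ in G with W→· removed — back-door holds.

W→H: minimal back-door set ∅.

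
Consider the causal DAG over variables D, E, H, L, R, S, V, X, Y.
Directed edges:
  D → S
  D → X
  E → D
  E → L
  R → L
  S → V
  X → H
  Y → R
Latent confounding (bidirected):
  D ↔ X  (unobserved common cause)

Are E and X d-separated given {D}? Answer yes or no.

Bayes-Ball from E | {D} reaches {H,L,X}.
X ∈ reach(E|{D}) ⇒ E ⊥̸ X | {D}.

No — E and X are d-connected given {D}.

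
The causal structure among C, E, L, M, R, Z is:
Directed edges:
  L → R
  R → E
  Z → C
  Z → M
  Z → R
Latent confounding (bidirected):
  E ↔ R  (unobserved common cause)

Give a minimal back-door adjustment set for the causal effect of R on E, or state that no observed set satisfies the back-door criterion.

R→E: no observed back-door set.

desc(R)\{R}={E}; candidates ⊆ {C,L,M,Z}.
R↔E: latent back-door arc(s) into R.
size 0: {}; under {} R still reaches {C,E,L,M,Z} ∋ E.
size 1: {C}, {L}, {M} …(+1); under {C} R still reaches {E,L,M,Z} ∋ E.
size 2: {C,L}, {C,M}, {C,Z} …(+3); under {C,L} R still reaches {E,M,Z} ∋ E.
R↔E cannot be blocked by any observed set — no back-door set.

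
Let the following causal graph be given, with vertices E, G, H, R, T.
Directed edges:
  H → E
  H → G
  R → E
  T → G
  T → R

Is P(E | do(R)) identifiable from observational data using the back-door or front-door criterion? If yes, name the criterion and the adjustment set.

desc(R)\{R}={E}; candidates ⊆ {G,H,T}.
∅: R⊥E given ∅ in G with R→· removed — back-door holds.
P(E|do(R)) = P(E|R) — no adjustment needed.

P(E|do(R)): backdoor, adjust for ∅.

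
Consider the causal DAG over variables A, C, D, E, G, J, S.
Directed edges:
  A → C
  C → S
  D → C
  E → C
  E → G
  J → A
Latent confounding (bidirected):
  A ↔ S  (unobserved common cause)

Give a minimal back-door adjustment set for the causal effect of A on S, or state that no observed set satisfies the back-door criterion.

A→S: no observed back-door set.

desc(A)\{A}={C,S}; candidates ⊆ {D,E,G,J}.
A↔S: latent back-door arc(s) into A.
size 0: {}; under {} A still reaches {J,S} ∋ S.
size 1: {D}, {E}, {G} …(+1); under {D} A still reaches {J,S} ∋ S.
size 2: {D,E}, {D,G}, {D,J} …(+3); under {D,E} A still reaches {J,S} ∋ S.
A↔S cannot be blocked by any observed set — no back-door set.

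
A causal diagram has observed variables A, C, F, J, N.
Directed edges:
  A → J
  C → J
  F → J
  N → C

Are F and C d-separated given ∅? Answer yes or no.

Yes — F ⊥ C | ∅.

Bayes-Ball from F | ∅ reaches {J}.
C ∉ reach(F|∅) ⇒ F ⊥ C | ∅.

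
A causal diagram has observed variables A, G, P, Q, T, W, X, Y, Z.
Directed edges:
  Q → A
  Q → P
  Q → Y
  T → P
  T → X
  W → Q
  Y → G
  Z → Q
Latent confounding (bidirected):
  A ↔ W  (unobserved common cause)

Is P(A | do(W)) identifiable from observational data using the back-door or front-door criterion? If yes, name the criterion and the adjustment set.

P(A|do(W)): frontdoor, adjust for {Q}.

desc(W)\{W}={A,G,P,Q,Y}; candidates ⊆ {T,X,Z}.
W↔A: latent back-door arc(s) into W.
size 0: {}; under {} W still reaches {A} ∋ A.
size 1: {T}, {X}, {Z}; under {T} W still reaches {A} ∋ A.
size 2: {T,X}, {T,Z}, {X,Z}; under {T,X} W still reaches {A} ∋ A.
W↔A cannot be blocked by any observed set — no back-door set.
{Q}: (i) intercepts every directed W→A path; (ii) no back-door W→{Q}; (iii) {W} blocks every back-door {Q}→A. Front-door holds.
P(A|do(W)) = Σ_{Q} P(Q|W) Σ_{W'} P(A|Q,W')P(W').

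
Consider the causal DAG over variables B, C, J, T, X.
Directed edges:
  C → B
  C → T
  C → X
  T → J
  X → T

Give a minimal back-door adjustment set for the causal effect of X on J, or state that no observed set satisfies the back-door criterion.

desc(X)\{X}={J,T}; candidates ⊆ {B,C}.
size 0: {}; under {} X still reaches {B,C,J,T} ∋ J.
{C}: X⊥J given {C} in G with X→· removed — back-door holds.

X→J: minimal back-door set {C}.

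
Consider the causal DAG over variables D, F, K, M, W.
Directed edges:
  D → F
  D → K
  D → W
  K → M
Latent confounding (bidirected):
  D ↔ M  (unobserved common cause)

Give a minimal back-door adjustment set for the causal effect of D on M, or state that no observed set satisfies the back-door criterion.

D→M: no observed back-door set.

desc(D)\{D}={F,K,M,W}; candidates ⊆ {—}.
D↔M: latent back-door arc(s) into D.
size 0: {}; under {} D still reaches {M} ∋ M.
D↔M cannot be blocked by any observed set — no back-door set.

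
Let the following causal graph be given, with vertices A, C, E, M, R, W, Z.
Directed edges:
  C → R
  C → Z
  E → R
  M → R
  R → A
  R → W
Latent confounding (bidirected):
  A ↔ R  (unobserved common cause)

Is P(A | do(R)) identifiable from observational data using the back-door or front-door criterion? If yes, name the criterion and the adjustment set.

P(A|do(R)): not identifiable (no BD/FD set).

desc(R)\{R}={A,W}; candidates ⊆ {C,E,M,Z}.
R↔A: latent back-door arc(s) into R.
size 0: {}; under {} R still reaches {A,C,E,M,Z} ∋ A.
size 1: {C}, {E}, {M} …(+1); under {C} R still reaches {A,E,M} ∋ A.
size 2: {C,E}, {C,M}, {C,Z} …(+3); under {C,E} R still reaches {A,M} ∋ A.
R↔A cannot be blocked by any observed set — no back-door set.
No mediator lies on a directed R→…→A path.
Neither criterion identifies P(A|do(R)) in this graph.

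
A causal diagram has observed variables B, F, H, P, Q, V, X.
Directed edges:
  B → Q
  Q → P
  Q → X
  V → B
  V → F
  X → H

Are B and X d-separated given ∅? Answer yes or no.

Bayes-Ball from B | ∅ reaches {F,H,P,Q,V,X}.
X ∈ reach(B|∅) ⇒ B ⊥̸ X | ∅.

No — B and X are d-connected given ∅.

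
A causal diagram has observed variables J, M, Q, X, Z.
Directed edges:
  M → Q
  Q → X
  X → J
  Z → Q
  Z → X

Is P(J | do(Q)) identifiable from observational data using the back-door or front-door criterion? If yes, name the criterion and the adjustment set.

desc(Q)\{Q}={J,X}; candidates ⊆ {M,Z}.
size 0: {}; under {} Q still reaches {J,M,X,Z} ∋ J.
{Z}: Q⊥J given {Z} in G with Q→· removed — back-door holds.
P(J|do(Q)) = Σ_{Z} P(J|Q,Z)·P(Z).

P(J|do(Q)): backdoor, adjust for {Z}.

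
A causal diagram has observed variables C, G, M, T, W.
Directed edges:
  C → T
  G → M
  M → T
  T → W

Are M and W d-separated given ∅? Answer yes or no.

Bayes-Ball from M | ∅ reaches {G,T,W}.
W ∈ reach(M|∅) ⇒ M ⊥̸ W | ∅.

No — M and W are d-connected given ∅.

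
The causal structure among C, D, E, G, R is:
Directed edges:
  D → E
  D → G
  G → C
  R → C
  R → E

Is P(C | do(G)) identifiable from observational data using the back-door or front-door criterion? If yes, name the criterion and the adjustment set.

desc(G)\{G}={C}; candidates ⊆ {D,E,R}.
∅: G⊥C given ∅ in G with G→· removed — back-door holds.
P(C|do(G)) = P(C|G) — no adjustment needed.

P(C|do(G)): backdoor, adjust for ∅.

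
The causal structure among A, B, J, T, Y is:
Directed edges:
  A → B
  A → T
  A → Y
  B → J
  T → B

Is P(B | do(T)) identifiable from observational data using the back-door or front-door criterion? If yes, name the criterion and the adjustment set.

P(B|do(T)): backdoor, adjust for {A}.

desc(T)\{T}={B,J}; candidates ⊆ {A,Y}.
size 0: {}; under {} T still reaches {A,B,J,Y} ∋ B.
{A}: T⊥B given {A} in G with T→· removed — back-door holds.
P(B|do(T)) = Σ_{A} P(B|T,A)·P(A).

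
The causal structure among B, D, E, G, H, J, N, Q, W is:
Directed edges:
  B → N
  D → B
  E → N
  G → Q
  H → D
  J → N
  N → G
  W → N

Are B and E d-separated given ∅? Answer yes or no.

Yes — B ⊥ E | ∅.

Bayes-Ball from B | ∅ reaches {D,G,H,N,Q}.
E ∉ reach(B|∅) ⇒ B ⊥ E | ∅.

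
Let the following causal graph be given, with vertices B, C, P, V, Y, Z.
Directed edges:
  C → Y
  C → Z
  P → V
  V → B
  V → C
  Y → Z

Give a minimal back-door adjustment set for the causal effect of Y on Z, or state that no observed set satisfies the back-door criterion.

desc(Y)\{Y}={Z}; candidates ⊆ {B,C,P,V}.
size 0: {}; under {} Y still reaches {B,C,P,V,Z} ∋ Z.
{C}: Y⊥Z given {C} in G with Y→· removed — back-door holds.

Y→Z: minimal back-door set {C}.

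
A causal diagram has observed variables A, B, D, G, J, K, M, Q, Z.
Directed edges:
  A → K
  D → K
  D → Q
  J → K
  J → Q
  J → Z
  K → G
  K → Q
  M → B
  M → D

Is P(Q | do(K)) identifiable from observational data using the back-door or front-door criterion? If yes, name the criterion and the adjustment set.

desc(K)\{K}={G,Q}; candidates ⊆ {A,B,D,J,M,Z}.
size 0: {}; under {} K still reaches {A,B,D,J,M,Q,Z} ∋ Q.
size 1: {A}, {B}, {D} …(+3); under {A} K still reaches {B,D,J,M,Q,Z} ∋ Q.
{D,J}: K⊥Q given {D,J} in G with K→· removed — back-door holds.
P(Q|do(K)) = Σ_{D,J} P(Q|K,D,J)·P(D,J).

P(Q|do(K)): backdoor, adjust for {D, J}.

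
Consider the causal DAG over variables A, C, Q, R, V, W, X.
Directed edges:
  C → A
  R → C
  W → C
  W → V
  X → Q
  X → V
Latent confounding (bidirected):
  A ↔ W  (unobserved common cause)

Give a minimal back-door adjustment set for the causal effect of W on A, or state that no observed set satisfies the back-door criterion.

W→A: no observed back-door set.

desc(W)\{W}={A,C,V}; candidates ⊆ {Q,R,X}.
W↔A: latent back-door arc(s) into W.
size 0: {}; under {} W still reaches {A} ∋ A.
size 1: {Q}, {R}, {X}; under {Q} W still reaches {A} ∋ A.
size 2: {Q,R}, {Q,X}, {R,X}; under {Q,R} W still reaches {A} ∋ A.
W↔A cannot be blocked by any observed set — no back-door set.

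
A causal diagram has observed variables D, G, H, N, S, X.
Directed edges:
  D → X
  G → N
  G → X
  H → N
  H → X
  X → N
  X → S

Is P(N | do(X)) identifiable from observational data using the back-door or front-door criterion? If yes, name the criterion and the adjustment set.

desc(X)\{X}={N,S}; candidates ⊆ {D,G,H}.
size 0: {}; under {} X still reaches {D,G,H,N} ∋ N.
size 1: {D}, {G}, {H}; under {D} X still reaches {G,H,N} ∋ N.
{G,H}: X⊥N given {G,H} in G with X→· removed — back-door holds.
P(N|do(X)) = Σ_{G,H} P(N|X,G,H)·P(G,H).

P(N|do(X)): backdoor, adjust for {G, H}.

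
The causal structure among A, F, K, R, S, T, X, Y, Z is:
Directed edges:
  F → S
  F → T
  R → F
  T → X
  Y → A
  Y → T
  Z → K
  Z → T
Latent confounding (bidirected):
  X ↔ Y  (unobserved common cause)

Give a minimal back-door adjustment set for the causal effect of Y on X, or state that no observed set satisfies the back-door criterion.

Y→X: no observed back-door set.

desc(Y)\{Y}={A,T,X}; candidates ⊆ {F,K,R,S,Z}.
Y↔X: latent back-door arc(s) into Y.
size 0: {}; under {} Y still reaches {X} ∋ X.
size 1: {F}, {K}, {R} …(+2); under {F} Y still reaches {X} ∋ X.
size 2: {F,K}, {F,R}, {F,S} …(+7); under {F,K} Y still reaches {X} ∋ X.
Y↔X cannot be blocked by any observed set — no back-door set.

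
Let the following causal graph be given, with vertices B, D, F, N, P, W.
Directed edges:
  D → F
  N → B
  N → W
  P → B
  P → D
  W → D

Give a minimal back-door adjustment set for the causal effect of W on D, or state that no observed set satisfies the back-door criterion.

W→D: minimal back-door set ∅.

desc(W)\{W}={D,F}; candidates ⊆ {B,N,P}.
∅: W⊥D given ∅ in G with W→· removed — back-door holds.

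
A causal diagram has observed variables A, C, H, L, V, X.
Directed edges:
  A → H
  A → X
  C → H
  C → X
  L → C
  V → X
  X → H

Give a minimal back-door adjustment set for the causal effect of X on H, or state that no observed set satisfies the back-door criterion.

X→H: minimal back-door set {A, C}.

desc(X)\{X}={H}; candidates ⊆ {A,C,L,V}.
size 0: {}; under {} X still reaches {A,C,H,L,V} ∋ H.
size 1: {A}, {C}, {L} …(+1); under {A} X still reaches {C,H,L,V} ∋ H.
{A,C}: X⊥H given {A,C} in G with X→· removed — back-door holds.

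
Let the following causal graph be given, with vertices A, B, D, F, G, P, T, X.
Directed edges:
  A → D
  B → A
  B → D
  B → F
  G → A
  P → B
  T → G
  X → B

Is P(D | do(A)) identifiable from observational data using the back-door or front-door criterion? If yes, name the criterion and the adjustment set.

desc(A)\{A}={D}; candidates ⊆ {B,F,G,P,T,X}.
size 0: {}; under {} A still reaches {B,D,F,G,P,T,X} ∋ D.
{B}: A⊥D given {B} in G with A→· removed — back-door holds.
P(D|do(A)) = Σ_{B} P(D|A,B)·P(B).

P(D|do(A)): backdoor, adjust for {B}.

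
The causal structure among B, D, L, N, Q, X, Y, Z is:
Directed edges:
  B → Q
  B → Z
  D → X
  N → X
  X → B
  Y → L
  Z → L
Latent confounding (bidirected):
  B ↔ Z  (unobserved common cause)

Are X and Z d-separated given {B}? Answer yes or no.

Bayes-Ball from X | {B} reaches {D,L,N,Z}.
Z ∈ reach(X|{B}) ⇒ X ⊥̸ Z | {B}.

No — X and Z are d-connected given {B}.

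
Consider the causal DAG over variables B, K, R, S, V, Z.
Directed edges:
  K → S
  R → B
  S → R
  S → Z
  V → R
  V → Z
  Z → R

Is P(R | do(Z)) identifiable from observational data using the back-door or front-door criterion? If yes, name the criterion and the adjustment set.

P(R|do(Z)): backdoor, adjust for {S, V}.

desc(Z)\{Z}={B,R}; candidates ⊆ {K,S,V}.
size 0: {}; under {} Z still reaches {B,K,R,S,V} ∋ R.
size 1: {K}, {S}, {V}; under {K} Z still reaches {B,R,S,V} ∋ R.
{S,V}: Z⊥R given {S,V} in G with Z→· removed — back-door holds.
P(R|do(Z)) = Σ_{S,V} P(R|Z,S,V)·P(S,V).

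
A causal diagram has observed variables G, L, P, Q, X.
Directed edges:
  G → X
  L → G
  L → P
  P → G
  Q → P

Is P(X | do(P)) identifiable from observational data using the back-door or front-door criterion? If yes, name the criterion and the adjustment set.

desc(P)\{P}={G,X}; candidates ⊆ {L,Q}.
size 0: {}; under {} P still reaches {G,L,Q,X} ∋ X.
{L}: P⊥X given {L} in G with P→· removed — back-door holds.
P(X|do(P)) = Σ_{L} P(X|P,L)·P(L).

P(X|do(P)): backdoor, adjust for {L}.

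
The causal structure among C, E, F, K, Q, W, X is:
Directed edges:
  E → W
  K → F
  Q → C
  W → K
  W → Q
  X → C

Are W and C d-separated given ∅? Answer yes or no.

No — W and C are d-connected given ∅.

Bayes-Ball from W | ∅ reaches {C,E,F,K,Q}.
C ∈ reach(W|∅) ⇒ W ⊥̸ C | ∅.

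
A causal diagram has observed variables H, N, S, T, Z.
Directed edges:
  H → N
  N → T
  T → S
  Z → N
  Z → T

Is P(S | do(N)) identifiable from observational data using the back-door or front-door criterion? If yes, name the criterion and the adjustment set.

P(S|do(N)): backdoor, adjust for {Z}.

desc(N)\{N}={S,T}; candidates ⊆ {H,Z}.
size 0: {}; under {} N still reaches {H,S,T,Z} ∋ S.
{Z}: N⊥S given {Z} in G with N→· removed — back-door holds.
P(S|do(N)) = Σ_{Z} P(S|N,Z)·P(Z).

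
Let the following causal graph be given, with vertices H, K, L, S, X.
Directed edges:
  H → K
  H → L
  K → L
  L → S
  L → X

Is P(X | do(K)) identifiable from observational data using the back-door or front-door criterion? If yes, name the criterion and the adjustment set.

desc(K)\{K}={L,S,X}; candidates ⊆ {H}.
size 0: {}; under {} K still reaches {H,L,S,X} ∋ X.
{H}: K⊥X given {H} in G with K→· removed — back-door holds.
P(X|do(K)) = Σ_{H} P(X|K,H)·P(H).

P(X|do(K)): backdoor, adjust for {H}.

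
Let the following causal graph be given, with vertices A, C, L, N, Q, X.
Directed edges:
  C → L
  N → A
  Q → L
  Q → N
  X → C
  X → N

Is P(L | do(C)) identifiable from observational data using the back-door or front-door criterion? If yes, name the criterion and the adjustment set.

desc(C)\{C}={L}; candidates ⊆ {A,N,Q,X}.
∅: C⊥L given ∅ in G with C→· removed — back-door holds.
P(L|do(C)) = P(L|C) — no adjustment needed.

P(L|do(C)): backdoor, adjust for ∅.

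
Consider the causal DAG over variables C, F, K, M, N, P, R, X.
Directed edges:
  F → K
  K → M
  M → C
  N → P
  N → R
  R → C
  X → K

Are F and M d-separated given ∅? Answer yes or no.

No — F and M are d-connected given ∅.

Bayes-Ball from F | ∅ reaches {C,K,M}.
M ∈ reach(F|∅) ⇒ F ⊥̸ M | ∅.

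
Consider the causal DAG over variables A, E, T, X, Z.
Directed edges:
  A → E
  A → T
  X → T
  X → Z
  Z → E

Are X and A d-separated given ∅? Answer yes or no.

Yes — X ⊥ A | ∅.

Bayes-Ball from X | ∅ reaches {E,T,Z}.
A ∉ reach(X|∅) ⇒ X ⊥ A | ∅.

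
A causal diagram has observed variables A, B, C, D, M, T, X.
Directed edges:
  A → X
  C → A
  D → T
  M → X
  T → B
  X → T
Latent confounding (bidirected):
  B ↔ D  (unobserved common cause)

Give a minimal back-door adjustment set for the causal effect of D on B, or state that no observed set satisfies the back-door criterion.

desc(D)\{D}={B,T}; candidates ⊆ {A,C,M,X}.
D↔B: latent back-door arc(s) into D.
size 0: {}; under {} D still reaches {B} ∋ B.
size 1: {A}, {C}, {M} …(+1); under {A} D still reaches {B} ∋ B.
size 2: {A,C}, {A,M}, {A,X} …(+3); under {A,C} D still reaches {B} ∋ B.
D↔B cannot be blocked by any observed set — no back-door set.

D→B: no observed back-door set.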